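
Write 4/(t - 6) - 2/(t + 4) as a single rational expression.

Common denominator (t - 6)(t + 4). Numerator: 4(t + 4) - 2(t - 6) = (4t + 16) - (2t - 12) = 2t + 28
Result: (2t + 28)/[(t - 6)(t + 4)]


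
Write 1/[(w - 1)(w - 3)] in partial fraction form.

1/(w - 1)(w - 3) = P/(w - 1) + Q/(w - 3). P = 1/(1 - 3) = -1/2, Q = 1/(3 - 1) = 1/2
Result: (-1/2)/(w - 1) + (1/2)/(w - 3)


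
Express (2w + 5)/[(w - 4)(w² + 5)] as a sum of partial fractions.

At w=4: α = (2·4 + 5)/(4² + 5) = 13/21. β = -α = -13/21, γ = 2 - 4·α = -10/21
Result: (13/21)/(w - 4) - ((13/21)w + 10/21)/(w² + 5)


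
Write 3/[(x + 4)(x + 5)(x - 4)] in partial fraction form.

Using cover-up method: α = -3/8, β = 1/3, γ = 1/24
Result: (-3/8)/(x + 4) + (1/3)/(x + 5) + (1/24)/(x - 4)


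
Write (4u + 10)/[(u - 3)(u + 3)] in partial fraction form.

At u=3: P = (4·3 + 10)/(3 + 3) = 11/3. At u=-3: Q = (4·(-3) + 10)/(-3 - 3) = 1/3
Result: (11/3)/(u - 3) + (1/3)/(u + 3)


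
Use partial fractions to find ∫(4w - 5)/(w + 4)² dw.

Decompose: A = 4, B = 4·(-4) - 5 = -21, so (4w - 5)/(w + 4)² = 4/(w + 4) - 21/(w + 4)². Integrate: ∫ A/(w + 4) dw = 4 ln|(w + 4)|; ∫ B/(w + 4)² dw = 21/(w + 4). Sum: 4 ln|(w + 4)| + 21/(w + 4) + C


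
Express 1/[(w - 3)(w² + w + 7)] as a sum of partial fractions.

Cover-up at w = 3: P = 1/(3² + 1·3 + 7) = 1/19. Then Q = -P = -1/19, R = -P·(1 + 3) = -4/19
Result: (1/19)/(w - 3) - ((1/19)w + 4/19)/(w² + w + 7)


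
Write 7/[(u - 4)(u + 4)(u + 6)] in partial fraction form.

Using cover-up method: P = 7/80, Q = -7/16, R = 7/20
Result: (7/80)/(u - 4) - (7/16)/(u + 4) + (7/20)/(u + 6)


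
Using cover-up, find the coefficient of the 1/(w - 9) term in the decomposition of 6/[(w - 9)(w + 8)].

Cover (w - 9), set w=9: 6/((w + 8) at w=9) = 6/(17) = 6/17


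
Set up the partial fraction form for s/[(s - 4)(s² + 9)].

Linear + irreducible quadratic: P/(s - 4) + (Qs + R)/(s² + 9)


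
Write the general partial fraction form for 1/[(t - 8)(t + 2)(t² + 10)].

Two linear + quadratic: α/(t - 8) + β/(t + 2) + (γt + δ)/(t² + 10)


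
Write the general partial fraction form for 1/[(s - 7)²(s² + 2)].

Repeated linear + quadratic: α/(s - 7) + β/(s - 7)² + (γs + δ)/(s² + 2)


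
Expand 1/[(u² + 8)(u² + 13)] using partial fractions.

Coefficient matching gives A = C = 0, B = 1/(13-8) = 1/5, D = -B = -1/5
Result: (1/5)/(u² + 8) - (1/5)/(u² + 13)


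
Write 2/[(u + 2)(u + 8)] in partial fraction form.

2/(u + 2)(u + 8) = α/(u + 2) + β/(u + 8). α = 2/(-2 + 8) = 1/3, β = 2/(-8 + 2) = -1/3
Result: (1/3)/(u + 2) - (1/3)/(u + 8)


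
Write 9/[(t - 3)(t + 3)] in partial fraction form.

9/(t - 3)(t + 3) = α/(t - 3) + β/(t + 3). α = 9/(3 + 3) = 3/2, β = 9/(-3 - 3) = -3/2
Result: (3/2)/(t - 3) - (3/2)/(t + 3)


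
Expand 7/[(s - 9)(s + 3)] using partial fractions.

7/(s - 9)(s + 3) = A/(s - 9) + B/(s + 3). A = 7/(9 + 3) = 7/12, B = 7/(-3 - 9) = -7/12
Result: (7/12)/(s - 9) - (7/12)/(s + 3)


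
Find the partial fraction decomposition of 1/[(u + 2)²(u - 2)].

Cover-up at u=2: R = 1/(2 + 2)² = 1/16. Cover-up at u=-2: Q = 1/(-2 - 2) = -1/4. Comparing u² coeff: P = -R = -1/16
Result: (-1/16)/(u + 2) - (1/4)/(u + 2)² + (1/16)/(u - 2)


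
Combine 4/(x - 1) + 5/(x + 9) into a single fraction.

Common denominator (x - 1)(x + 9). Numerator: 4(x + 9) + 5(x - 1) = (4x + 36) + (5x - 5) = 9x + 31
Result: (9x + 31)/[(x - 1)(x + 9)]


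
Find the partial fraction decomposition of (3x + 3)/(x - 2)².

(3x + 3) = α(x - 2) + β. At x = 2: β = 3·2 + 3 = 9. Coeff of x: α = 3
Result: 3/(x - 2) + 9/(x - 2)²


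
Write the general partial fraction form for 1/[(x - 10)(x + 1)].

Distinct linear factors: α/(x - 10) + β/(x + 1)


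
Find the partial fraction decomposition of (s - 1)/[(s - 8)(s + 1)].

At s=8: α = (1·8 - 1)/(8 + 1) = 7/9. At s=-1: β = (1·(-1) - 1)/(-1 - 8) = 2/9
Result: (7/9)/(s - 8) + (2/9)/(s + 1)


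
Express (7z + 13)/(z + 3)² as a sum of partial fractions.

(7z + 13) = α(z + 3) + β. At z = -3: β = 7·(-3) + 13 = -8. Coeff of z: α = 7
Result: 7/(z + 3) - 8/(z + 3)²


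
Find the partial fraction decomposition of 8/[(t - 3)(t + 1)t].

Using cover-up method: A = 2/3, B = 2, C = -8/3
Result: (2/3)/(t - 3) + 2/(t + 1) - (8/3)/t


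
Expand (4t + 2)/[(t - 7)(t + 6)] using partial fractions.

At t=7: α = (4·7 + 2)/(7 + 6) = 30/13. At t=-6: β = (4·(-6) + 2)/(-6 - 7) = 22/13
Result: (30/13)/(t - 7) + (22/13)/(t + 6)


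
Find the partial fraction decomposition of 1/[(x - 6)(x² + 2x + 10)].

Cover-up at x = 6: P = 1/(6² + 2·6 + 10) = 1/58. Then Q = -P = -1/58, R = -P·(2 + 6) = -4/29
Result: (1/58)/(x - 6) - ((1/58)x + 4/29)/(x² + 2x + 10)


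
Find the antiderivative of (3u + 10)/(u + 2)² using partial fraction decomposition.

Decompose: P = 3, Q = 3·(-2) + 10 = 4, so (3u + 10)/(u + 2)² = 3/(u + 2) + 4/(u + 2)². Integrate: ∫ P/(u + 2) du = 3 ln|(u + 2)|; ∫ Q/(u + 2)² du = -4/(u + 2). Sum: 3 ln|(u + 2)| - 4/(u + 2) + C


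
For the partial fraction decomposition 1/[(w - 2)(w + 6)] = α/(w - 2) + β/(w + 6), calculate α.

Cover-up at w = 2: α = 1/(2 + 6) = 1/8


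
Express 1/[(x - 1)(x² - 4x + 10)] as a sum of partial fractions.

Cover-up at x = 1: A = 1/(1² - 4·1 + 10) = 1/7. Then B = -A = -1/7, C = -A·(-4 + 1) = 3/7
Result: (1/7)/(x - 1) - ((1/7)x - 3/7)/(x² - 4x + 10)


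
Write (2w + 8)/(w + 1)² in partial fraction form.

(2w + 8) = A(w + 1) + B. At w = -1: B = 2·(-1) + 8 = 6. Coeff of w: A = 2
Result: 2/(w + 1) + 6/(w + 1)²


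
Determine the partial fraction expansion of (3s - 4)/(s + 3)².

(3s - 4) = A(s + 3) + B. At s = -3: B = 3·(-3) - 4 = -13. Coeff of s: A = 3
Result: 3/(s + 3) - 13/(s + 3)²


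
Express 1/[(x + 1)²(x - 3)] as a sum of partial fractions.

Cover-up at x=3: γ = 1/(3 + 1)² = 1/16. Cover-up at x=-1: β = 1/(-1 - 3) = -1/4. Comparing x² coeff: α = -γ = -1/16
Result: (-1/16)/(x + 1) - (1/4)/(x + 1)² + (1/16)/(x - 3)


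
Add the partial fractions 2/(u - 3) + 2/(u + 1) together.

Common denominator (u - 3)(u + 1). Numerator: 2(u + 1) + 2(u - 3) = (2u + 2) + (2u - 6) = 4u - 4
Result: (4u - 4)/[(u - 3)(u + 1)]


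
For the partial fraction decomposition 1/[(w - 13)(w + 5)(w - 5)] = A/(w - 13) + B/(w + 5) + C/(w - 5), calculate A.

Cover-up at w = 13: A = 1/[(13 + 5)(13 - 5)] = 1/[(18)(8)] = 1/144


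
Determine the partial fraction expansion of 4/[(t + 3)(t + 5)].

4/(t + 3)(t + 5) = α/(t + 3) + β/(t + 5). α = 4/(-3 + 5) = 2, β = 4/(-5 + 3) = -2
Result: 2/(t + 3) - 2/(t + 5)


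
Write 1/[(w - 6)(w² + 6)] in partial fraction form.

Cover-up at w = 6: P = 1/(6² + 6) = 1/42. Then Q = -P = -1/42, R = -P·(0 + 6) = -1/7
Result: (1/42)/(w - 6) - ((1/42)w + 1/7)/(w² + 6)


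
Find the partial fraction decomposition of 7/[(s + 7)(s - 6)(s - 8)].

Using cover-up method: A = 7/195, B = -7/26, C = 7/30
Result: (7/195)/(s + 7) - (7/26)/(s - 6) + (7/30)/(s - 8)


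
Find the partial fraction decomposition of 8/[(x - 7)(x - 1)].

8/(x - 7)(x - 1) = P/(x - 7) + Q/(x - 1). P = 8/(7 - 1) = 4/3, Q = 8/(1 - 7) = -4/3
Result: (4/3)/(x - 7) - (4/3)/(x - 1)


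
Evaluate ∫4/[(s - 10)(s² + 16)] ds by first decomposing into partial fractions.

Cover-up at s=10: P = 4/(10²+16) = 1/29. Coeff matching: Q = -1/29, R = -10/29. Decomposition: (1/29)/(s - 10) - ((1/29)s + 10/29)/(s² + 16). Integrate: linear → ln, quadratic → (1/2)ln + arctan: (1/29) ln|(s - 10)| - (1/58) ln(s² + 16) - (5/58) arctan(s/4) + C


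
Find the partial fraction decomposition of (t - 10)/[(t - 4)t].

At t=4: A = (1·4 - 10)/(4 - 0) = -3/2. At t=0: B = (1·0 - 10)/(0 - 4) = 5/2
Result: (-3/2)/(t - 4) + (5/2)/t


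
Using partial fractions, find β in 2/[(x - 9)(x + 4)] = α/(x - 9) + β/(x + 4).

Cover-up at x = -4: β = 2/(-4 - 9) = -2/13


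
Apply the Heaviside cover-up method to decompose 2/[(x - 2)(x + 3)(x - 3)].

Cover (x - 2), x=2: α = 2/[(2 + 3)(2 - 3)] = -2/5. Cover (x + 3), x=-3: β = 2/[(-3 - 2)(-3 - 3)] = 1/15. Cover (x - 3), x=3: γ = 2/[(3 - 2)(3 + 3)] = 1/3.
Result: (-2/5)/(x - 2) + (1/15)/(x + 3) + (1/3)/(x - 3)


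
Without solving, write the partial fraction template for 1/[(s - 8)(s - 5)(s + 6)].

Three distinct linear factors: P/(s - 8) + Q/(s - 5) + R/(s + 6)


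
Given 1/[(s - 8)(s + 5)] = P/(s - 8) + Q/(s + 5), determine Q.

Cover-up at s = -5: Q = 1/(-5 - 8) = -1/13


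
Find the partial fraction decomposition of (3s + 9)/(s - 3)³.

(3s + 9) = A(s - 3)² + B(s - 3) + C. At s = 3: C = 3·3 + 9 = 18. Coefficients: A = 0, B = 3
Result: 3/(s - 3)² + 18/(s - 3)³


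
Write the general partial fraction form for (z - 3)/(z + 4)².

Repeated linear factor: P/(z + 4) + Q/(z + 4)²


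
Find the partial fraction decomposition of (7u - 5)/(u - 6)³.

(7u - 5) = A(u - 6)² + B(u - 6) + C. At u = 6: C = 7·6 - 5 = 37. Coefficients: A = 0, B = 7
Result: 7/(u - 6)² + 37/(u - 6)³


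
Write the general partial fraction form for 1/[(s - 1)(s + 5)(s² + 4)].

Two linear + quadratic: α/(s - 1) + β/(s + 5) + (γs + δ)/(s² + 4)


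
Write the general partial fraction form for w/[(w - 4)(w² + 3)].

Linear + irreducible quadratic: P/(w - 4) + (Qw + R)/(w² + 3)


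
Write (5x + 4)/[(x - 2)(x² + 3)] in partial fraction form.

At x=2: A = (5·2 + 4)/(2² + 3) = 2. B = -A = -2, C = 5 - 2·A = 1
Result: 2/(x - 2) - (2x - 1)/(x² + 3)


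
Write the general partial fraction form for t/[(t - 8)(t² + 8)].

Linear + irreducible quadratic: P/(t - 8) + (Qt + R)/(t² + 8)


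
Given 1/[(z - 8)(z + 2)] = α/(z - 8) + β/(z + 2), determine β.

Cover-up at z = -2: β = 1/(-2 - 8) = -1/10


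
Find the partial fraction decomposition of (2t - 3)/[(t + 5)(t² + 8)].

At t=-5: P = (2·(-5) - 3)/((-5)² + 8) = -13/33. Q = -P = 13/33, R = 2 - (-5)·P = 1/33
Result: (-13/33)/(t + 5) + ((13/33)t + 1/33)/(t² + 8)


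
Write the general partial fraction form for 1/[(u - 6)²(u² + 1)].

Repeated linear + quadratic: A/(u - 6) + B/(u - 6)² + (Cu + D)/(u² + 1)


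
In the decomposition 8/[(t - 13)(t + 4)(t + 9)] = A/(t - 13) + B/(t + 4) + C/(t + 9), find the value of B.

Cover-up at t = -4: B = 8/[(-4 - 13)(-4 + 9)] = 8/[(-17)(5)] = -8/85


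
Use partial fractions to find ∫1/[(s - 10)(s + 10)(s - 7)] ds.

Cover-up: α = 1/60, β = 1/340, γ = -1/51. Decomposition: (1/60)/(s - 10) + (1/340)/(s + 10) - (1/51)/(s - 7). Integrate each term: (1/60) ln|(s - 10)| + (1/340) ln|(s + 10)| - (1/51) ln|(s - 7)| + C


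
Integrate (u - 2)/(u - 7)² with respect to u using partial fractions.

Decompose: P = 1, Q = 1·7 - 2 = 5, so (u - 2)/(u - 7)² = 1/(u - 7) + 5/(u - 7)². Integrate: ∫ P/(u - 7) du = ln|(u - 7)|; ∫ Q/(u - 7)² du = -5/(u - 7). Sum: ln|(u - 7)| - 5/(u - 7) + C


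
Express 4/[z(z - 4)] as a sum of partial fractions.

4/z(z - 4) = P/z + Q/(z - 4). P = 4/(0 - 4) = -1, Q = 4/(4 - 0) = 1
Result: -1/z + 1/(z - 4)


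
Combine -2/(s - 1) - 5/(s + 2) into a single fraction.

Common denominator (s - 1)(s + 2). Numerator: -2(s + 2) - 5(s - 1) = (-2s - 4) - (5s - 5) = -7s + 1
Result: (-7s + 1)/[(s - 1)(s + 2)]


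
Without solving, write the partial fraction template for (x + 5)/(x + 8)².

Repeated linear factor: P/(x + 8) + Q/(x + 8)²


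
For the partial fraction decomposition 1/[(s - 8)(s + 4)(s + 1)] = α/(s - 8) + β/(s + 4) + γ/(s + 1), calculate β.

Cover-up at s = -4: β = 1/[(-4 - 8)(-4 + 1)] = 1/[(-12)(-3)] = 1/36


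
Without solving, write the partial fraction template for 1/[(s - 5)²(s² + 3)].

Repeated linear + quadratic: A/(s - 5) + B/(s - 5)² + (Cs + D)/(s² + 3)


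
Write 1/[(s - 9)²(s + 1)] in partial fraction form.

Cover-up at s=-1: C = 1/(-1 - 9)² = 1/100. Cover-up at s=9: B = 1/(9 + 1) = 1/10. Comparing s² coeff: A = -C = -1/100
Result: (-1/100)/(s - 9) + (1/10)/(s - 9)² + (1/100)/(s + 1)


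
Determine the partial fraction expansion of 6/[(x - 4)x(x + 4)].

Using cover-up method: A = 3/16, B = -3/8, C = 3/16
Result: (3/16)/(x - 4) - (3/8)/x + (3/16)/(x + 4)


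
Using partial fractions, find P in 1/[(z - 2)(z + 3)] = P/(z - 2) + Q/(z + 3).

Cover-up at z = 2: P = 1/(2 + 3) = 1/5


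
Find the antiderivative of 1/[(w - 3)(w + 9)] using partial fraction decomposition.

Decompose: 1/[(w - 3)(w + 9)] = (1/12)/(w - 3) - (1/12)/(w + 9). Integrate each term: (1/12) ln|(w - 3)| - (1/12) ln|(w + 9)| + C


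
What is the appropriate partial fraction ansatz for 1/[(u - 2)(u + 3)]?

Distinct linear factors: P/(u - 2) + Q/(u + 3)


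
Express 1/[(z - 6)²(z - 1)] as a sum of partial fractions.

Cover-up at z=1: R = 1/(1 - 6)² = 1/25. Cover-up at z=6: Q = 1/(6 - 1) = 1/5. Comparing z² coeff: P = -R = -1/25
Result: (-1/25)/(z - 6) + (1/5)/(z - 6)² + (1/25)/(z - 1)


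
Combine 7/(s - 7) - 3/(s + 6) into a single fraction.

Common denominator (s - 7)(s + 6). Numerator: 7(s + 6) - 3(s - 7) = (7s + 42) - (3s - 21) = 4s + 63
Result: (4s + 63)/[(s - 7)(s + 6)]


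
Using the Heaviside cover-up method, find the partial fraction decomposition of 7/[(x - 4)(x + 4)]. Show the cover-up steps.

Cover (x - 4): set x=4, get P = 7/(4 + 4) = 7/8. Cover (x + 4): set x=-4, get Q = 7/(-4 - 4) = -7/8.
Result: (7/8)/(x - 4) - (7/8)/(x + 4)


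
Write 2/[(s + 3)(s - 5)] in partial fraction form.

2/(s + 3)(s - 5) = α/(s + 3) + β/(s - 5). α = 2/(-3 - 5) = -1/4, β = 2/(5 + 3) = 1/4
Result: (-1/4)/(s + 3) + (1/4)/(s - 5)


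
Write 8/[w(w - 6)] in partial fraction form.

8/w(w - 6) = α/w + β/(w - 6). α = 8/(0 - 6) = -4/3, β = 8/(6 - 0) = 4/3
Result: (-4/3)/w + (4/3)/(w - 6)


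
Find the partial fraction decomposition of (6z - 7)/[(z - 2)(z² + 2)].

At z=2: α = (6·2 - 7)/(2² + 2) = 5/6. β = -α = -5/6, γ = 6 - 2·α = 13/3
Result: (5/6)/(z - 2) - ((5/6)z - 13/3)/(z² + 2)


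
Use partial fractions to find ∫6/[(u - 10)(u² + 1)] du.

Cover-up at u=10: A = 6/(10²+1) = 6/101. Coeff matching: B = -6/101, C = -60/101. Decomposition: (6/101)/(u - 10) - ((6/101)u + 60/101)/(u² + 1). Integrate: linear → ln, quadratic → (1/2)ln + arctan: (6/101) ln|(u - 10)| - (3/101) ln(u² + 1) - (60/101) arctan(u) + C


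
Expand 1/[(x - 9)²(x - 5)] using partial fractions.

Cover-up at x=5: γ = 1/(5 - 9)² = 1/16. Cover-up at x=9: β = 1/(9 - 5) = 1/4. Comparing x² coeff: α = -γ = -1/16
Result: (-1/16)/(x - 9) + (1/4)/(x - 9)² + (1/16)/(x - 5)


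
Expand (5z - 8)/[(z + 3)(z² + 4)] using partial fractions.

At z=-3: A = (5·(-3) - 8)/((-3)² + 4) = -23/13. B = -A = 23/13, C = 5 - (-3)·A = -4/13
Result: (-23/13)/(z + 3) + ((23/13)z - 4/13)/(z² + 4)


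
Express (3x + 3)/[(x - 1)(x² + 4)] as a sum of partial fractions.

At x=1: P = (3·1 + 3)/(1² + 4) = 6/5. Q = -P = -6/5, R = 3 - 1·P = 9/5
Result: (6/5)/(x - 1) - ((6/5)x - 9/5)/(x² + 4)


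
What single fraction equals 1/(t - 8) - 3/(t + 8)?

Common denominator (t - 8)(t + 8). Numerator: 1(t + 8) - 3(t - 8) = (t + 8) - (3t - 24) = -2t + 32
Result: (-2t + 32)/[(t - 8)(t + 8)]


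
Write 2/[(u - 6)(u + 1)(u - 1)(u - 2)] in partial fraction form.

Using Heaviside cover-up: (1/70)/(u - 6) - (1/21)/(u + 1) + (1/5)/(u - 1) - (1/6)/(u - 2)


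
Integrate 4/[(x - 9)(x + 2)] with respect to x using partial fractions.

Decompose: 4/[(x - 9)(x + 2)] = (4/11)/(x - 9) - (4/11)/(x + 2). Integrate each term: (4/11) ln|(x - 9)| - (4/11) ln|(x + 2)| + C


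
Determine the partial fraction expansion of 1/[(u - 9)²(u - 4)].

Cover-up at u=4: R = 1/(4 - 9)² = 1/25. Cover-up at u=9: Q = 1/(9 - 4) = 1/5. Comparing u² coeff: P = -R = -1/25
Result: (-1/25)/(u - 9) + (1/5)/(u - 9)² + (1/25)/(u - 4)


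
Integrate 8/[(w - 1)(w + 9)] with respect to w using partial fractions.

Decompose: 8/[(w - 1)(w + 9)] = (4/5)/(w - 1) - (4/5)/(w + 9). Integrate each term: (4/5) ln|(w - 1)| - (4/5) ln|(w + 9)| + C


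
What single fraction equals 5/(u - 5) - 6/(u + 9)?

Common denominator (u - 5)(u + 9). Numerator: 5(u + 9) - 6(u - 5) = (5u + 45) - (6u - 30) = -u + 75
Result: (-u + 75)/[(u - 5)(u + 9)]


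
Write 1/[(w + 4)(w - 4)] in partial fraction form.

1/(w + 4)(w - 4) = P/(w + 4) + Q/(w - 4). P = 1/(-4 - 4) = -1/8, Q = 1/(4 + 4) = 1/8
Result: (-1/8)/(w + 4) + (1/8)/(w - 4)


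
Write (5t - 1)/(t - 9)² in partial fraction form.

(5t - 1) = P(t - 9) + Q. At t = 9: Q = 5·9 - 1 = 44. Coeff of t: P = 5
Result: 5/(t - 9) + 44/(t - 9)²


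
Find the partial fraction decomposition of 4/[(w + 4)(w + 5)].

4/(w + 4)(w + 5) = α/(w + 4) + β/(w + 5). α = 4/(-4 + 5) = 4, β = 4/(-5 + 4) = -4
Result: 4/(w + 4) - 4/(w + 5)


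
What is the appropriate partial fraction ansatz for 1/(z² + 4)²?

Repeated quadratic factor: (Az + B)/(z² + 4) + (Cz + D)/(z² + 4)²


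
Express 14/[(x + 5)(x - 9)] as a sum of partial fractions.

14/(x + 5)(x - 9) = A/(x + 5) + B/(x - 9). A = 14/(-5 - 9) = -1, B = 14/(9 + 5) = 1
Result: -1/(x + 5) + 1/(x - 9)


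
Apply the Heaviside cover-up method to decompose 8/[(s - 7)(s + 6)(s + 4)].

Cover (s - 7), s=7: P = 8/[(7 + 6)(7 + 4)] = 8/143. Cover (s + 6), s=-6: Q = 8/[(-6 - 7)(-6 + 4)] = 4/13. Cover (s + 4), s=-4: R = 8/[(-4 - 7)(-4 + 6)] = -4/11.
Result: (8/143)/(s - 7) + (4/13)/(s + 6) - (4/11)/(s + 4)


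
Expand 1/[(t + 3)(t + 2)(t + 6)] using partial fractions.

Using cover-up method: P = -1/3, Q = 1/4, R = 1/12
Result: (-1/3)/(t + 3) + (1/4)/(t + 2) + (1/12)/(t + 6)


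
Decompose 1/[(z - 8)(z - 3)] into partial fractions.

1/(z - 8)(z - 3) = A/(z - 8) + B/(z - 3). A = 1/(8 - 3) = 1/5, B = 1/(3 - 8) = -1/5
Result: (1/5)/(z - 8) - (1/5)/(z - 3)


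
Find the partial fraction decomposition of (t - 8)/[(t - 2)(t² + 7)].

At t=2: A = (1·2 - 8)/(2² + 7) = -6/11. B = -A = 6/11, C = 1 - 2·A = 23/11
Result: (-6/11)/(t - 2) + ((6/11)t + 23/11)/(t² + 7)


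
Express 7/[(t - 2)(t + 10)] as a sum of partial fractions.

7/(t - 2)(t + 10) = α/(t - 2) + β/(t + 10). α = 7/(2 + 10) = 7/12, β = 7/(-10 - 2) = -7/12
Result: (7/12)/(t - 2) - (7/12)/(t + 10)


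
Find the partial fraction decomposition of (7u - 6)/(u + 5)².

(7u - 6) = α(u + 5) + β. At u = -5: β = 7·(-5) - 6 = -41. Coeff of u: α = 7
Result: 7/(u + 5) - 41/(u + 5)²


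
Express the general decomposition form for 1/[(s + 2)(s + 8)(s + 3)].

Three distinct linear factors: A/(s + 2) + B/(s + 8) + C/(s + 3)


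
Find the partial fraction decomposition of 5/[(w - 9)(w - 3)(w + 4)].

Using cover-up method: A = 5/78, B = -5/42, C = 5/91
Result: (5/78)/(w - 9) - (5/42)/(w - 3) + (5/91)/(w + 4)


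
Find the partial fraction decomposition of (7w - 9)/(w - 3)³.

(7w - 9) = P(w - 3)² + Q(w - 3) + R. At w = 3: R = 7·3 - 9 = 12. Coefficients: P = 0, Q = 7
Result: 7/(w - 3)² + 12/(w - 3)³


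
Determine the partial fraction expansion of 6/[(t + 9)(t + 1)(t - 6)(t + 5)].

Using Heaviside cover-up: (-1/80)/(t + 9) - (3/112)/(t + 1) + (2/385)/(t - 6) + (3/88)/(t + 5)


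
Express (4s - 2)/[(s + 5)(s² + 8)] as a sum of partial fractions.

At s=-5: P = (4·(-5) - 2)/((-5)² + 8) = -2/3. Q = -P = 2/3, R = 4 - (-5)·P = 2/3
Result: (-2/3)/(s + 5) + ((2/3)s + 2/3)/(s² + 8)


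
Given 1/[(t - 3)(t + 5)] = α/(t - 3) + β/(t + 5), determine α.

Cover-up at t = 3: α = 1/(3 + 5) = 1/8


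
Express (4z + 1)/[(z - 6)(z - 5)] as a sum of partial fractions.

At z=6: P = (4·6 + 1)/(6 - 5) = 25. At z=5: Q = (4·5 + 1)/(5 - 6) = -21
Result: 25/(z - 6) - 21/(z - 5)


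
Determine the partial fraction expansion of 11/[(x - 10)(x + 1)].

11/(x - 10)(x + 1) = P/(x - 10) + Q/(x + 1). P = 11/(10 + 1) = 1, Q = 11/(-1 - 10) = -1
Result: 1/(x - 10) - 1/(x + 1)


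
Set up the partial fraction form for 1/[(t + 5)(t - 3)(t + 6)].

Three distinct linear factors: A/(t + 5) + B/(t - 3) + C/(t + 6)


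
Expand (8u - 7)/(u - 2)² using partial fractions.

(8u - 7) = P(u - 2) + Q. At u = 2: Q = 8·2 - 7 = 9. Coeff of u: P = 8
Result: 8/(u - 2) + 9/(u - 2)²


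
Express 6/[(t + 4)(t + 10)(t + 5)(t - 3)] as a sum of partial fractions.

Using Heaviside cover-up: (-1/7)/(t + 4) - (1/65)/(t + 10) + (3/20)/(t + 5) + (3/364)/(t - 3)


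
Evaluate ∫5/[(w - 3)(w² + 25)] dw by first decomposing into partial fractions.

Cover-up at w=3: A = 5/(3²+25) = 5/34. Coeff matching: B = -5/34, C = -15/34. Decomposition: (5/34)/(w - 3) - ((5/34)w + 15/34)/(w² + 25). Integrate: linear → ln, quadratic → (1/2)ln + arctan: (5/34) ln|(w - 3)| - (5/68) ln(w² + 25) - (3/34) arctan(w/5) + C


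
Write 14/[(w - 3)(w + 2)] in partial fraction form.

14/(w - 3)(w + 2) = α/(w - 3) + β/(w + 2). α = 14/(3 + 2) = 14/5, β = 14/(-2 - 3) = -14/5
Result: (14/5)/(w - 3) - (14/5)/(w + 2)


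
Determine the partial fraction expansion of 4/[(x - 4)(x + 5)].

4/(x - 4)(x + 5) = A/(x - 4) + B/(x + 5). A = 4/(4 + 5) = 4/9, B = 4/(-5 - 4) = -4/9
Result: (4/9)/(x - 4) - (4/9)/(x + 5)


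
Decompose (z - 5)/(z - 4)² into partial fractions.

(z - 5) = A(z - 4) + B. At z = 4: B = 1·4 - 5 = -1. Coeff of z: A = 1
Result: 1/(z - 4) - 1/(z - 4)²


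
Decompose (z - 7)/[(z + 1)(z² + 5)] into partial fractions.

At z=-1: α = (1·(-1) - 7)/((-1)² + 5) = -4/3. β = -α = 4/3, γ = 1 - (-1)·α = -1/3
Result: (-4/3)/(z + 1) + ((4/3)z - 1/3)/(z² + 5)


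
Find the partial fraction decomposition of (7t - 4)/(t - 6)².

(7t - 4) = A(t - 6) + B. At t = 6: B = 7·6 - 4 = 38. Coeff of t: A = 7
Result: 7/(t - 6) + 38/(t - 6)²


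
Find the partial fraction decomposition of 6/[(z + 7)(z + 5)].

6/(z + 7)(z + 5) = α/(z + 7) + β/(z + 5). α = 6/(-7 + 5) = -3, β = 6/(-5 + 7) = 3
Result: -3/(z + 7) + 3/(z + 5)


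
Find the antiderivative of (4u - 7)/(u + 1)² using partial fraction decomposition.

Decompose: α = 4, β = 4·(-1) - 7 = -11, so (4u - 7)/(u + 1)² = 4/(u + 1) - 11/(u + 1)². Integrate: ∫ α/(u + 1) du = 4 ln|(u + 1)|; ∫ β/(u + 1)² du = 11/(u + 1). Sum: 4 ln|(u + 1)| + 11/(u + 1) + C


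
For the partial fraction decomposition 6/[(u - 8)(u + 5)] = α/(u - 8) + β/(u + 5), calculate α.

Cover-up at u = 8: α = 6/(8 + 5) = 6/13


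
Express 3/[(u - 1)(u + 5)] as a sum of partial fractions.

3/(u - 1)(u + 5) = P/(u - 1) + Q/(u + 5). P = 3/(1 + 5) = 1/2, Q = 3/(-5 - 1) = -1/2
Result: (1/2)/(u - 1) - (1/2)/(u + 5)


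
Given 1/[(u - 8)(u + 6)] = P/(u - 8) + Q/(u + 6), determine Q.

Cover-up at u = -6: Q = 1/(-6 - 8) = -1/14


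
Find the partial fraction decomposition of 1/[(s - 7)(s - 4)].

1/(s - 7)(s - 4) = α/(s - 7) + β/(s - 4). α = 1/(7 - 4) = 1/3, β = 1/(4 - 7) = -1/3
Result: (1/3)/(s - 7) - (1/3)/(s - 4)


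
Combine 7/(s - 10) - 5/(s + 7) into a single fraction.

Common denominator (s - 10)(s + 7). Numerator: 7(s + 7) - 5(s - 10) = (7s + 49) - (5s - 50) = 2s + 99
Result: (2s + 99)/[(s - 10)(s + 7)]


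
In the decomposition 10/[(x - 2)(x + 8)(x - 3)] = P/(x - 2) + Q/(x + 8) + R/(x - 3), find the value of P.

Cover-up at x = 2: P = 10/[(2 + 8)(2 - 3)] = 10/[(10)(-1)] = -10/10 = -1


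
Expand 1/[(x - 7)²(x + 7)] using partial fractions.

Cover-up at x=-7: C = 1/(-7 - 7)² = 1/196. Cover-up at x=7: B = 1/(7 + 7) = 1/14. Comparing x² coeff: A = -C = -1/196
Result: (-1/196)/(x - 7) + (1/14)/(x - 7)² + (1/196)/(x + 7)


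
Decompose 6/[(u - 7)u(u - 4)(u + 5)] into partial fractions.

Using Heaviside cover-up: (1/42)/(u - 7) + (3/70)/u - (1/18)/(u - 4) - (1/90)/(u + 5)


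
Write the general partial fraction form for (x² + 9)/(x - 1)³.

Repeated linear factor (power 3): P/(x - 1) + Q/(x - 1)² + R/(x - 1)³


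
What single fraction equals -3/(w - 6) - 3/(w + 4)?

Common denominator (w - 6)(w + 4). Numerator: -3(w + 4) - 3(w - 6) = (-3w - 12) - (3w - 18) = -6w + 6
Result: (-6w + 6)/[(w - 6)(w + 4)]


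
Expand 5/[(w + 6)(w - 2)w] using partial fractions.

Using cover-up method: P = 5/48, Q = 5/16, R = -5/12
Result: (5/48)/(w + 6) + (5/16)/(w - 2) - (5/12)/w


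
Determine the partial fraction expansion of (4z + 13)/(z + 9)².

(4z + 13) = P(z + 9) + Q. At z = -9: Q = 4·(-9) + 13 = -23. Coeff of z: P = 4
Result: 4/(z + 9) - 23/(z + 9)²


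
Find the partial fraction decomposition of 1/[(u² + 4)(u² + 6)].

Coefficient matching gives α = γ = 0, β = 1/(6-4) = 1/2, δ = -β = -1/2
Result: (1/2)/(u² + 4) - (1/2)/(u² + 6)


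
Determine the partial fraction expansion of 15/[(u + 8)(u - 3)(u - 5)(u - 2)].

Using Heaviside cover-up: (-3/286)/(u + 8) - (15/22)/(u - 3) + (5/26)/(u - 5) + (1/2)/(u - 2)


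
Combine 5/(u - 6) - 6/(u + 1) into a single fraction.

Common denominator (u - 6)(u + 1). Numerator: 5(u + 1) - 6(u - 6) = (5u + 5) - (6u - 36) = -u + 41
Result: (-u + 41)/[(u - 6)(u + 1)]


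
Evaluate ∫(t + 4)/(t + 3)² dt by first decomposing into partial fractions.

Decompose: P = 1, Q = 1·(-3) + 4 = 1, so (t + 4)/(t + 3)² = 1/(t + 3) + 1/(t + 3)². Integrate: ∫ P/(t + 3) dt = ln|(t + 3)|; ∫ Q/(t + 3)² dt = -1/(t + 3). Sum: ln|(t + 3)| - 1/(t + 3) + C


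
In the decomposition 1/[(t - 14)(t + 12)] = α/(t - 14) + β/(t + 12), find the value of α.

Cover-up at t = 14: α = 1/(14 + 12) = 1/26


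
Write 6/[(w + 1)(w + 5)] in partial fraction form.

6/(w + 1)(w + 5) = α/(w + 1) + β/(w + 5). α = 6/(-1 + 5) = 3/2, β = 6/(-5 + 1) = -3/2
Result: (3/2)/(w + 1) - (3/2)/(w + 5)


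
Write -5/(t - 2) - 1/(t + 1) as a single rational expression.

Common denominator (t - 2)(t + 1). Numerator: -5(t + 1) - 1(t - 2) = (-5t - 5) - (t - 2) = -6t - 3
Result: (-6t - 3)/[(t - 2)(t + 1)]


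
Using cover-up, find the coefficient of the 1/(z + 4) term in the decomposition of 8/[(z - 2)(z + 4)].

Cover (z + 4), set z=-4: 8/((z - 2) at z=-4) = 8/(-6) = -4/3


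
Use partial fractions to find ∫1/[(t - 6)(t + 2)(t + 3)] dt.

Cover-up: α = 1/72, β = -1/8, γ = 1/9. Decomposition: (1/72)/(t - 6) - (1/8)/(t + 2) + (1/9)/(t + 3). Integrate each term: (1/72) ln|(t - 6)| - (1/8) ln|(t + 2)| + (1/9) ln|(t + 3)| + C


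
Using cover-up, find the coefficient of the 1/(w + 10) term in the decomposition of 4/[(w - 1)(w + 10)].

Cover (w + 10), set w=-10: 4/((w - 1) at w=-10) = 4/(-11) = -4/11


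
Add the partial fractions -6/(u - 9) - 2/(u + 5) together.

Common denominator (u - 9)(u + 5). Numerator: -6(u + 5) - 2(u - 9) = (-6u - 30) - (2u - 18) = -8u - 12
Result: (-8u - 12)/[(u - 9)(u + 5)]


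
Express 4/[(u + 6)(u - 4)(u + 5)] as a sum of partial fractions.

Using cover-up method: A = 2/5, B = 2/45, C = -4/9
Result: (2/5)/(u + 6) + (2/45)/(u - 4) - (4/9)/(u + 5)


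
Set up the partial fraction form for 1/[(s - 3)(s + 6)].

Distinct linear factors: A/(s - 3) + B/(s + 6)


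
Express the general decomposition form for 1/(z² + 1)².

Repeated quadratic factor: (Az + B)/(z² + 1) + (Cz + D)/(z² + 1)²


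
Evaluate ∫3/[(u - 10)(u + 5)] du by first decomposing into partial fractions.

Decompose: 3/[(u - 10)(u + 5)] = (1/5)/(u - 10) - (1/5)/(u + 5). Integrate each term: (1/5) ln|(u - 10)| - (1/5) ln|(u + 5)| + C


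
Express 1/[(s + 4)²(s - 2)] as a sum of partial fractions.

Cover-up at s=2: γ = 1/(2 + 4)² = 1/36. Cover-up at s=-4: β = 1/(-4 - 2) = -1/6. Comparing s² coeff: α = -γ = -1/36
Result: (-1/36)/(s + 4) - (1/6)/(s + 4)² + (1/36)/(s - 2)


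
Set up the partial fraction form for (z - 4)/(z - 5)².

Repeated linear factor: A/(z - 5) + B/(z - 5)²


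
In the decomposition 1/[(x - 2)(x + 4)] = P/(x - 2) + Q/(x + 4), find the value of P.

Cover-up at x = 2: P = 1/(2 + 4) = 1/6


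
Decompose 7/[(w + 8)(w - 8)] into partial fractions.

7/(w + 8)(w - 8) = α/(w + 8) + β/(w - 8). α = 7/(-8 - 8) = -7/16, β = 7/(8 + 8) = 7/16
Result: (-7/16)/(w + 8) + (7/16)/(w - 8)


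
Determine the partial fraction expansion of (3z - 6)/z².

(3z - 6) = Pz + Q. At z = 0: Q = 3·0 - 6 = -6. Coeff of z: P = 3
Result: 3/z - 6/z²


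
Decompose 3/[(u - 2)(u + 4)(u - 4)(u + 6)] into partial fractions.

Using Heaviside cover-up: (-1/32)/(u - 2) + (1/32)/(u + 4) + (3/160)/(u - 4) - (3/160)/(u + 6)


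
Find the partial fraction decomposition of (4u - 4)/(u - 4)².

(4u - 4) = A(u - 4) + B. At u = 4: B = 4·4 - 4 = 12. Coeff of u: A = 4
Result: 4/(u - 4) + 12/(u - 4)²


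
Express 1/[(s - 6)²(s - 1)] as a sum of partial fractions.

Cover-up at s=1: γ = 1/(1 - 6)² = 1/25. Cover-up at s=6: β = 1/(6 - 1) = 1/5. Comparing s² coeff: α = -γ = -1/25
Result: (-1/25)/(s - 6) + (1/5)/(s - 6)² + (1/25)/(s - 1)


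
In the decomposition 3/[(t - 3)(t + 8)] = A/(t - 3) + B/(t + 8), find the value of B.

Cover-up at t = -8: B = 3/(-8 - 3) = -3/11


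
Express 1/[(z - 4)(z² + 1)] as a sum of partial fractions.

Cover-up at z = 4: α = 1/(4² + 1) = 1/17. Then β = -α = -1/17, γ = -α·(0 + 4) = -4/17
Result: (1/17)/(z - 4) - ((1/17)z + 4/17)/(z² + 1)


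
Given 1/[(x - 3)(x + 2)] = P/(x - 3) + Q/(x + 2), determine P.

Cover-up at x = 3: P = 1/(3 + 2) = 1/5


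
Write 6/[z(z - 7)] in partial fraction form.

6/z(z - 7) = A/z + B/(z - 7). A = 6/(0 - 7) = -6/7, B = 6/(7 - 0) = 6/7
Result: (-6/7)/z + (6/7)/(z - 7)


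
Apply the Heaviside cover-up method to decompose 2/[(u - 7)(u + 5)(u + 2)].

Cover (u - 7), u=7: A = 2/[(7 + 5)(7 + 2)] = 1/54. Cover (u + 5), u=-5: B = 2/[(-5 - 7)(-5 + 2)] = 1/18. Cover (u + 2), u=-2: C = 2/[(-2 - 7)(-2 + 5)] = -2/27.
Result: (1/54)/(u - 7) + (1/18)/(u + 5) - (2/27)/(u + 2)


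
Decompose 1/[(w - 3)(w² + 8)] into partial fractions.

Cover-up at w = 3: P = 1/(3² + 8) = 1/17. Then Q = -P = -1/17, R = -P·(0 + 3) = -3/17
Result: (1/17)/(w - 3) - ((1/17)w + 3/17)/(w² + 8)


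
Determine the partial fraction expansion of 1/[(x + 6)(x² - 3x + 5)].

Cover-up at x = -6: A = 1/((-6)² - 3·(-6) + 5) = 1/59. Then B = -A = -1/59, C = -A·(-3 - 6) = 9/59
Result: (1/59)/(x + 6) - ((1/59)x - 9/59)/(x² - 3x + 5)


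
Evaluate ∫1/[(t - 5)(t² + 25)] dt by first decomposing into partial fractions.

Cover-up at t=5: α = 1/(5²+25) = 1/50. Coeff matching: β = -1/50, γ = -1/10. Decomposition: (1/50)/(t - 5) - ((1/50)t + 1/10)/(t² + 25). Integrate: linear → ln, quadratic → (1/2)ln + arctan: (1/50) ln|(t - 5)| - (1/100) ln(t² + 25) - (1/50) arctan(t/5) + C


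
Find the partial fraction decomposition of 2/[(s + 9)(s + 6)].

2/(s + 9)(s + 6) = A/(s + 9) + B/(s + 6). A = 2/(-9 + 6) = -2/3, B = 2/(-6 + 9) = 2/3
Result: (-2/3)/(s + 9) + (2/3)/(s + 6)


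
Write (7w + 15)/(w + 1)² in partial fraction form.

(7w + 15) = P(w + 1) + Q. At w = -1: Q = 7·(-1) + 15 = 8. Coeff of w: P = 7
Result: 7/(w + 1) + 8/(w + 1)²


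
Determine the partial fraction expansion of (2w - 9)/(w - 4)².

(2w - 9) = A(w - 4) + B. At w = 4: B = 2·4 - 9 = -1. Coeff of w: A = 2
Result: 2/(w - 4) - 1/(w - 4)²


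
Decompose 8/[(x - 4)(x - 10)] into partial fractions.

8/(x - 4)(x - 10) = P/(x - 4) + Q/(x - 10). P = 8/(4 - 10) = -4/3, Q = 8/(10 - 4) = 4/3
Result: (-4/3)/(x - 4) + (4/3)/(x - 10)


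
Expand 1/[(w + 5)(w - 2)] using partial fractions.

1/(w + 5)(w - 2) = P/(w + 5) + Q/(w - 2). P = 1/(-5 - 2) = -1/7, Q = 1/(2 + 5) = 1/7
Result: (-1/7)/(w + 5) + (1/7)/(w - 2)


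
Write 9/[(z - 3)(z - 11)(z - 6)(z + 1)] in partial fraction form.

Using Heaviside cover-up: (3/32)/(z - 3) + (3/160)/(z - 11) - (3/35)/(z - 6) - (3/112)/(z + 1)


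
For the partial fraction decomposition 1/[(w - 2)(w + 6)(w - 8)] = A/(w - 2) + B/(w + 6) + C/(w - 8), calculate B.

Cover-up at w = -6: B = 1/[(-6 - 2)(-6 - 8)] = 1/[(-8)(-14)] = 1/112


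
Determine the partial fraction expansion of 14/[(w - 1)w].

14/(w - 1)w = P/(w - 1) + Q/w. P = 14/(1 - 0) = 14, Q = 14/(0 - 1) = -14
Result: 14/(w - 1) - 14/w


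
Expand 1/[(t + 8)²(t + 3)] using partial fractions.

Cover-up at t=-3: R = 1/(-3 + 8)² = 1/25. Cover-up at t=-8: Q = 1/(-8 + 3) = -1/5. Comparing t² coeff: P = -R = -1/25
Result: (-1/25)/(t + 8) - (1/5)/(t + 8)² + (1/25)/(t + 3)


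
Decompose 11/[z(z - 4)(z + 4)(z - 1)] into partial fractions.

Using Heaviside cover-up: (11/16)/z + (11/96)/(z - 4) - (11/160)/(z + 4) - (11/15)/(z - 1)


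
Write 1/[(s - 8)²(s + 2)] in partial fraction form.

Cover-up at s=-2: R = 1/(-2 - 8)² = 1/100. Cover-up at s=8: Q = 1/(8 + 2) = 1/10. Comparing s² coeff: P = -R = -1/100
Result: (-1/100)/(s - 8) + (1/10)/(s - 8)² + (1/100)/(s + 2)


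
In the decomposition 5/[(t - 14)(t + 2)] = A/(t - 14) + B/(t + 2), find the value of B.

Cover-up at t = -2: B = 5/(-2 - 14) = -5/16


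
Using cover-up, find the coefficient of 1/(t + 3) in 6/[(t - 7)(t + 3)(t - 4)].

Cover (t + 3), set t=-3: 6/[(-3 - 7)(-3 - 4)] = 3/35


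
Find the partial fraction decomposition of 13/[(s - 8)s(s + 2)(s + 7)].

Using Heaviside cover-up: (13/1200)/(s - 8) - (13/112)/s + (13/100)/(s + 2) - (13/525)/(s + 7)


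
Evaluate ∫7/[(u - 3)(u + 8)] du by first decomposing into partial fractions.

Decompose: 7/[(u - 3)(u + 8)] = (7/11)/(u - 3) - (7/11)/(u + 8). Integrate each term: (7/11) ln|(u - 3)| - (7/11) ln|(u + 8)| + C


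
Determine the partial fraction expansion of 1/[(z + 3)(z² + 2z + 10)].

Cover-up at z = -3: α = 1/((-3)² + 2·(-3) + 10) = 1/13. Then β = -α = -1/13, γ = -α·(2 - 3) = 1/13
Result: (1/13)/(z + 3) - ((1/13)z - 1/13)/(z² + 2z + 10)


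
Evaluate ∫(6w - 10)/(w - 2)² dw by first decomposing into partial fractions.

Decompose: α = 6, β = 6·2 - 10 = 2, so (6w - 10)/(w - 2)² = 6/(w - 2) + 2/(w - 2)². Integrate: ∫ α/(w - 2) dw = 6 ln|(w - 2)|; ∫ β/(w - 2)² dw = -2/(w - 2). Sum: 6 ln|(w - 2)| - 2/(w - 2) + C


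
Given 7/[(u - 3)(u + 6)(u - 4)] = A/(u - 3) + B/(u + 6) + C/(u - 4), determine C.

Cover-up at u = 4: C = 7/[(4 - 3)(4 + 6)] = 7/[(1)(10)] = 7/10


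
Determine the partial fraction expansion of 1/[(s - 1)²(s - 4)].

Cover-up at s=4: C = 1/(4 - 1)² = 1/9. Cover-up at s=1: B = 1/(1 - 4) = -1/3. Comparing s² coeff: A = -C = -1/9
Result: (-1/9)/(s - 1) - (1/3)/(s - 1)² + (1/9)/(s - 4)


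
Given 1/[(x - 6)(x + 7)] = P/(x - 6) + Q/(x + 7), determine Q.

Cover-up at x = -7: Q = 1/(-7 - 6) = -1/13


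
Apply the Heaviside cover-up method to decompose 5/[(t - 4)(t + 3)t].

Cover (t - 4), t=4: A = 5/[(4 + 3)(4 - 0)] = 5/28. Cover (t + 3), t=-3: B = 5/[(-3 - 4)(-3 - 0)] = 5/21. Cover t, t=0: C = 5/[(0 - 4)(0 + 3)] = -5/12.
Result: (5/28)/(t - 4) + (5/21)/(t + 3) - (5/12)/t


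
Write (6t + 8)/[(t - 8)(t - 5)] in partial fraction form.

At t=8: A = (6·8 + 8)/(8 - 5) = 56/3. At t=5: B = (6·5 + 8)/(5 - 8) = -38/3
Result: (56/3)/(t - 8) - (38/3)/(t - 5)


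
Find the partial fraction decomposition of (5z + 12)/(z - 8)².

(5z + 12) = α(z - 8) + β. At z = 8: β = 5·8 + 12 = 52. Coeff of z: α = 5
Result: 5/(z - 8) + 52/(z - 8)²


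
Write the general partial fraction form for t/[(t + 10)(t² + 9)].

Linear + irreducible quadratic: P/(t + 10) + (Qt + R)/(t² + 9)


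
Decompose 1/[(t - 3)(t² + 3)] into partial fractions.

Cover-up at t = 3: α = 1/(3² + 3) = 1/12. Then β = -α = -1/12, γ = -α·(0 + 3) = -1/4
Result: (1/12)/(t - 3) - ((1/12)t + 1/4)/(t² + 3)


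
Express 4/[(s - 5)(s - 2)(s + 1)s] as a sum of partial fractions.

Using Heaviside cover-up: (2/45)/(s - 5) - (2/9)/(s - 2) - (2/9)/(s + 1) + (2/5)/s


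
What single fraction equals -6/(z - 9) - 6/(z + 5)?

Common denominator (z - 9)(z + 5). Numerator: -6(z + 5) - 6(z - 9) = (-6z - 30) - (6z - 54) = -12z + 24
Result: (-12z + 24)/[(z - 9)(z + 5)]


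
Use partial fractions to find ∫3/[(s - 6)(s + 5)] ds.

Decompose: 3/[(s - 6)(s + 5)] = (3/11)/(s - 6) - (3/11)/(s + 5). Integrate each term: (3/11) ln|(s - 6)| - (3/11) ln|(s + 5)| + C


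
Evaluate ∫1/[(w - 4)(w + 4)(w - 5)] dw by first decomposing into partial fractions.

Cover-up: A = -1/8, B = 1/72, C = 1/9. Decomposition: (-1/8)/(w - 4) + (1/72)/(w + 4) + (1/9)/(w - 5). Integrate each term: (-1/8) ln|(w - 4)| + (1/72) ln|(w + 4)| + (1/9) ln|(w - 5)| + C


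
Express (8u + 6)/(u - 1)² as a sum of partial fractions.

(8u + 6) = α(u - 1) + β. At u = 1: β = 8·1 + 6 = 14. Coeff of u: α = 8
Result: 8/(u - 1) + 14/(u - 1)²


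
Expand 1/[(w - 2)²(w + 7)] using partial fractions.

Cover-up at w=-7: γ = 1/(-7 - 2)² = 1/81. Cover-up at w=2: β = 1/(2 + 7) = 1/9. Comparing w² coeff: α = -γ = -1/81
Result: (-1/81)/(w - 2) + (1/9)/(w - 2)² + (1/81)/(w + 7)


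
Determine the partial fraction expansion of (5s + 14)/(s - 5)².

(5s + 14) = α(s - 5) + β. At s = 5: β = 5·5 + 14 = 39. Coeff of s: α = 5
Result: 5/(s - 5) + 39/(s - 5)²


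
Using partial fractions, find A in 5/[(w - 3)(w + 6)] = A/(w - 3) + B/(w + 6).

Cover-up at w = 3: A = 5/(3 + 6) = 5/9


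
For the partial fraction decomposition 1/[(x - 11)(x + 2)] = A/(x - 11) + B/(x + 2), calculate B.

Cover-up at x = -2: B = 1/(-2 - 11) = -1/13


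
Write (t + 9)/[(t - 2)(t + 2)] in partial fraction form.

At t=2: α = (1·2 + 9)/(2 + 2) = 11/4. At t=-2: β = (1·(-2) + 9)/(-2 - 2) = -7/4
Result: (11/4)/(t - 2) - (7/4)/(t + 2)


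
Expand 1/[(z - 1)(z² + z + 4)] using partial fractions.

Cover-up at z = 1: α = 1/(1² + 1·1 + 4) = 1/6. Then β = -α = -1/6, γ = -α·(1 + 1) = -1/3
Result: (1/6)/(z - 1) - ((1/6)z + 1/3)/(z² + z + 4)


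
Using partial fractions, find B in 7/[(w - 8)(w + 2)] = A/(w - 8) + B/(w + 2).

Cover-up at w = -2: B = 7/(-2 - 8) = -7/10


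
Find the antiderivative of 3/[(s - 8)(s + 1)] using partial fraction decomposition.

Decompose: 3/[(s - 8)(s + 1)] = (1/3)/(s - 8) - (1/3)/(s + 1). Integrate each term: (1/3) ln|(s - 8)| - (1/3) ln|(s + 1)| + C


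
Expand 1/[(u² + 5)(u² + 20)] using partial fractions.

Coefficient matching gives P = R = 0, Q = 1/(20-5) = 1/15, S = -Q = -1/15
Result: (1/15)/(u² + 5) - (1/15)/(u² + 20)


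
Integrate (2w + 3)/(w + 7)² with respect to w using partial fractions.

Decompose: α = 2, β = 2·(-7) + 3 = -11, so (2w + 3)/(w + 7)² = 2/(w + 7) - 11/(w + 7)². Integrate: ∫ α/(w + 7) dw = 2 ln|(w + 7)|; ∫ β/(w + 7)² dw = 11/(w + 7). Sum: 2 ln|(w + 7)| + 11/(w + 7) + C


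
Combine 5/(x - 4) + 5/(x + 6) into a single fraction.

Common denominator (x - 4)(x + 6). Numerator: 5(x + 6) + 5(x - 4) = (5x + 30) + (5x - 20) = 10x + 10
Result: (10x + 10)/[(x - 4)(x + 6)]


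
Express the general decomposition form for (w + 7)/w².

Repeated linear factor: P/w + Q/w²


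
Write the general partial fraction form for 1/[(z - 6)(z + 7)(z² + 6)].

Two linear + quadratic: P/(z - 6) + Q/(z + 7) + (Rz + S)/(z² + 6)


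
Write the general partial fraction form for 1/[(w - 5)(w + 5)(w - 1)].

Three distinct linear factors: α/(w - 5) + β/(w + 5) + γ/(w - 1)


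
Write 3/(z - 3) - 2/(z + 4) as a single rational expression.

Common denominator (z - 3)(z + 4). Numerator: 3(z + 4) - 2(z - 3) = (3z + 12) - (2z - 6) = z + 18
Result: (z + 18)/[(z - 3)(z + 4)]


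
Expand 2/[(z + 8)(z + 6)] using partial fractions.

2/(z + 8)(z + 6) = α/(z + 8) + β/(z + 6). α = 2/(-8 + 6) = -1, β = 2/(-6 + 8) = 1
Result: -1/(z + 8) + 1/(z + 6)


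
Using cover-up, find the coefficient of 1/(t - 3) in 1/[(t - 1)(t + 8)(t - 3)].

Cover (t - 3), set t=3: 1/[(3 - 1)(3 + 8)] = 1/22


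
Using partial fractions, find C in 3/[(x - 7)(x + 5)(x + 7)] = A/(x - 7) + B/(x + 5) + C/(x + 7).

Cover-up at x = -7: C = 3/[(-7 - 7)(-7 + 5)] = 3/[(-14)(-2)] = 3/28
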